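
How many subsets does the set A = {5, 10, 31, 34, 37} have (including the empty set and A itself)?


Set A = {5, 10, 31, 34, 37}
|A| = 5
The power set P(A) contains all subsets of A.
|P(A)| = 2^|A| = 2^5 = 32

32


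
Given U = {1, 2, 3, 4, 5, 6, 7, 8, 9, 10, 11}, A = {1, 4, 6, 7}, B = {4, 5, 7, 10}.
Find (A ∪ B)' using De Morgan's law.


U = {1, 2, 3, 4, 5, 6, 7, 8, 9, 10, 11}
A = {1, 4, 6, 7}, B = {4, 5, 7, 10}
A ∪ B = {1, 4, 5, 6, 7, 10}
(A ∪ B)' = U \ (A ∪ B) = {2, 3, 8, 9, 11}
Verification via A' ∩ B': A' = {2, 3, 5, 8, 9, 10, 11}, B' = {1, 2, 3, 6, 8, 9, 11}
A' ∩ B' = {2, 3, 8, 9, 11} ✓

{2, 3, 8, 9, 11}


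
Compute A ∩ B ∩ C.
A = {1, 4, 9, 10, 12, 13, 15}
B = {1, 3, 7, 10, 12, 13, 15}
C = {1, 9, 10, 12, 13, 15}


Set A = {1, 4, 9, 10, 12, 13, 15}
Set B = {1, 3, 7, 10, 12, 13, 15}
Set C = {1, 9, 10, 12, 13, 15}
First, A ∩ B = {1, 10, 12, 13, 15}
Then, (A ∩ B) ∩ C = {1, 10, 12, 13, 15}

{1, 10, 12, 13, 15}


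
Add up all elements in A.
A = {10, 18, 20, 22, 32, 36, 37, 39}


Set A = {10, 18, 20, 22, 32, 36, 37, 39}
Sum = 10 + 18 + 20 + 22 + 32 + 36 + 37 + 39 = 214

214


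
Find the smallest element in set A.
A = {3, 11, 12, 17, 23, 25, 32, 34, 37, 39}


Set A = {3, 11, 12, 17, 23, 25, 32, 34, 37, 39}
Elements in ascending order: 3, 11, 12, 17, 23, 25, 32, 34, 37, 39
The smallest element is 3.

3


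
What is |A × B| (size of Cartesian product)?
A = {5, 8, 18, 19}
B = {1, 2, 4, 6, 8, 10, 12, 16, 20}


Set A = {5, 8, 18, 19} has 4 elements.
Set B = {1, 2, 4, 6, 8, 10, 12, 16, 20} has 9 elements.
|A × B| = |A| × |B| = 4 × 9 = 36

36


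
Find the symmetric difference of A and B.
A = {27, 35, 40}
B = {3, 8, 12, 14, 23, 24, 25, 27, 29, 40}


Set A = {27, 35, 40}
Set B = {3, 8, 12, 14, 23, 24, 25, 27, 29, 40}
A △ B = (A \ B) ∪ (B \ A)
Elements in A but not B: {35}
Elements in B but not A: {3, 8, 12, 14, 23, 24, 25, 29}
A △ B = {3, 8, 12, 14, 23, 24, 25, 29, 35}

{3, 8, 12, 14, 23, 24, 25, 29, 35}


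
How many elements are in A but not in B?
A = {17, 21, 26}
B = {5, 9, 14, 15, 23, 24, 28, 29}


Set A = {17, 21, 26}
Set B = {5, 9, 14, 15, 23, 24, 28, 29}
A \ B = {17, 21, 26}
|A \ B| = 3

3


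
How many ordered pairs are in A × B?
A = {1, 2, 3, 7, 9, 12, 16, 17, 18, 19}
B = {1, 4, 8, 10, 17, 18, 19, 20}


Set A = {1, 2, 3, 7, 9, 12, 16, 17, 18, 19} has 10 elements.
Set B = {1, 4, 8, 10, 17, 18, 19, 20} has 8 elements.
|A × B| = |A| × |B| = 10 × 8 = 80

80


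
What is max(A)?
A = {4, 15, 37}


Set A = {4, 15, 37}
Elements in ascending order: 4, 15, 37
The largest element is 37.

37


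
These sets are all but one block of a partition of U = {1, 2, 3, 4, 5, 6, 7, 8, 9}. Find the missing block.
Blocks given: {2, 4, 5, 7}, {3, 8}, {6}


U = {1, 2, 3, 4, 5, 6, 7, 8, 9}
Shown blocks: {2, 4, 5, 7}, {3, 8}, {6}
A partition's blocks are pairwise disjoint and cover U, so the missing block = U \ (union of shown blocks).
Union of shown blocks: {2, 3, 4, 5, 6, 7, 8}
Missing block = U \ (union) = {1, 9}

{1, 9}


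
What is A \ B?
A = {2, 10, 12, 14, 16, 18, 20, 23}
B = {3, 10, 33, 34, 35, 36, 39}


Set A = {2, 10, 12, 14, 16, 18, 20, 23}
Set B = {3, 10, 33, 34, 35, 36, 39}
A \ B includes elements in A that are not in B.
Check each element of A:
2 (not in B, keep), 10 (in B, remove), 12 (not in B, keep), 14 (not in B, keep), 16 (not in B, keep), 18 (not in B, keep), 20 (not in B, keep), 23 (not in B, keep)
A \ B = {2, 12, 14, 16, 18, 20, 23}

{2, 12, 14, 16, 18, 20, 23}


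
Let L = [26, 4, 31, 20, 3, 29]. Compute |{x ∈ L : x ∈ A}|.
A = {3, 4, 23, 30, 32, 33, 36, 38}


Set A = {3, 4, 23, 30, 32, 33, 36, 38}
Candidates: [26, 4, 31, 20, 3, 29]
Check each candidate:
26 ∉ A, 4 ∈ A, 31 ∉ A, 20 ∉ A, 3 ∈ A, 29 ∉ A
Count of candidates in A: 2

2


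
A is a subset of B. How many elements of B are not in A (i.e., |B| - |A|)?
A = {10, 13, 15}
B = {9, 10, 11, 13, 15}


Set A = {10, 13, 15}, |A| = 3
Set B = {9, 10, 11, 13, 15}, |B| = 5
Since A ⊆ B: B \ A = {9, 11}
|B| - |A| = 5 - 3 = 2

2


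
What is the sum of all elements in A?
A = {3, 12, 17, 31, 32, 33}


Set A = {3, 12, 17, 31, 32, 33}
Sum = 3 + 12 + 17 + 31 + 32 + 33 = 128

128


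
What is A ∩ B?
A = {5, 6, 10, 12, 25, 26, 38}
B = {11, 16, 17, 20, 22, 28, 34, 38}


Set A = {5, 6, 10, 12, 25, 26, 38}
Set B = {11, 16, 17, 20, 22, 28, 34, 38}
A ∩ B includes only elements in both sets.
Check each element of A against B:
5 ✗, 6 ✗, 10 ✗, 12 ✗, 25 ✗, 26 ✗, 38 ✓
A ∩ B = {38}

{38}


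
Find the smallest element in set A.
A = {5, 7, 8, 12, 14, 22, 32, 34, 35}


Set A = {5, 7, 8, 12, 14, 22, 32, 34, 35}
Elements in ascending order: 5, 7, 8, 12, 14, 22, 32, 34, 35
The smallest element is 5.

5


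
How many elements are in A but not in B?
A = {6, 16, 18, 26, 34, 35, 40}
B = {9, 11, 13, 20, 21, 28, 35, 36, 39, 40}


Set A = {6, 16, 18, 26, 34, 35, 40}
Set B = {9, 11, 13, 20, 21, 28, 35, 36, 39, 40}
A \ B = {6, 16, 18, 26, 34}
|A \ B| = 5

5


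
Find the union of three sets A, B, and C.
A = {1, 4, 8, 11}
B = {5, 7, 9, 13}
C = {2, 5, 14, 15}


Set A = {1, 4, 8, 11}
Set B = {5, 7, 9, 13}
Set C = {2, 5, 14, 15}
First, A ∪ B = {1, 4, 5, 7, 8, 9, 11, 13}
Then, (A ∪ B) ∪ C = {1, 2, 4, 5, 7, 8, 9, 11, 13, 14, 15}

{1, 2, 4, 5, 7, 8, 9, 11, 13, 14, 15}


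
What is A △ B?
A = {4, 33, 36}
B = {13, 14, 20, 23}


Set A = {4, 33, 36}
Set B = {13, 14, 20, 23}
A △ B = (A \ B) ∪ (B \ A)
Elements in A but not B: {4, 33, 36}
Elements in B but not A: {13, 14, 20, 23}
A △ B = {4, 13, 14, 20, 23, 33, 36}

{4, 13, 14, 20, 23, 33, 36}


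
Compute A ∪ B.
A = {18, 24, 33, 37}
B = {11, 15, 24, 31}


Set A = {18, 24, 33, 37}
Set B = {11, 15, 24, 31}
A ∪ B includes all elements in either set.
Elements from A: {18, 24, 33, 37}
Elements from B not already included: {11, 15, 31}
A ∪ B = {11, 15, 18, 24, 31, 33, 37}

{11, 15, 18, 24, 31, 33, 37}


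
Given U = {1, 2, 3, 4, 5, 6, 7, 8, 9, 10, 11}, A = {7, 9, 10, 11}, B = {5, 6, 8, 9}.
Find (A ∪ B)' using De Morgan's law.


U = {1, 2, 3, 4, 5, 6, 7, 8, 9, 10, 11}
A = {7, 9, 10, 11}, B = {5, 6, 8, 9}
A ∪ B = {5, 6, 7, 8, 9, 10, 11}
(A ∪ B)' = U \ (A ∪ B) = {1, 2, 3, 4}
Verification via A' ∩ B': A' = {1, 2, 3, 4, 5, 6, 8}, B' = {1, 2, 3, 4, 7, 10, 11}
A' ∩ B' = {1, 2, 3, 4} ✓

{1, 2, 3, 4}


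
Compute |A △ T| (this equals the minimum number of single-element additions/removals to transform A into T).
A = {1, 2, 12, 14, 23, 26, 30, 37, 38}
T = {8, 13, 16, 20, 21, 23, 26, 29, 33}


Set A = {1, 2, 12, 14, 23, 26, 30, 37, 38}
Set T = {8, 13, 16, 20, 21, 23, 26, 29, 33}
Elements to remove from A (in A, not in T): {1, 2, 12, 14, 30, 37, 38} → 7 removals
Elements to add to A (in T, not in A): {8, 13, 16, 20, 21, 29, 33} → 7 additions
Total edits = 7 + 7 = 14

14


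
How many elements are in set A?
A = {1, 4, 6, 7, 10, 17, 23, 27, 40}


Set A = {1, 4, 6, 7, 10, 17, 23, 27, 40}
Listing elements: 1, 4, 6, 7, 10, 17, 23, 27, 40
Counting: 9 elements
|A| = 9

9


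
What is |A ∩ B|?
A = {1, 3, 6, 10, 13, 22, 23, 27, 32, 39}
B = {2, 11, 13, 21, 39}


Set A = {1, 3, 6, 10, 13, 22, 23, 27, 32, 39}
Set B = {2, 11, 13, 21, 39}
A ∩ B = {13, 39}
|A ∩ B| = 2

2


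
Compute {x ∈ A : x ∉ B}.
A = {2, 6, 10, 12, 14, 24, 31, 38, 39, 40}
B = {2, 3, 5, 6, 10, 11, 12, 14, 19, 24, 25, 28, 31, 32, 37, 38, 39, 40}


Set A = {2, 6, 10, 12, 14, 24, 31, 38, 39, 40}
Set B = {2, 3, 5, 6, 10, 11, 12, 14, 19, 24, 25, 28, 31, 32, 37, 38, 39, 40}
Check each element of A against B:
2 ∈ B, 6 ∈ B, 10 ∈ B, 12 ∈ B, 14 ∈ B, 24 ∈ B, 31 ∈ B, 38 ∈ B, 39 ∈ B, 40 ∈ B
Elements of A not in B: {}

{}


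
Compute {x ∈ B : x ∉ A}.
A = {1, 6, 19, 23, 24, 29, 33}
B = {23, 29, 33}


Set A = {1, 6, 19, 23, 24, 29, 33}
Set B = {23, 29, 33}
Check each element of B against A:
23 ∈ A, 29 ∈ A, 33 ∈ A
Elements of B not in A: {}

{}


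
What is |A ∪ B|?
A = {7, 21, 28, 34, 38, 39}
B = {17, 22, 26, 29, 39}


Set A = {7, 21, 28, 34, 38, 39}, |A| = 6
Set B = {17, 22, 26, 29, 39}, |B| = 5
A ∩ B = {39}, |A ∩ B| = 1
|A ∪ B| = |A| + |B| - |A ∩ B| = 6 + 5 - 1 = 10

10


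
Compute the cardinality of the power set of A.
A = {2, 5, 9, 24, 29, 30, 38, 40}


Set A = {2, 5, 9, 24, 29, 30, 38, 40}
|A| = 8
The power set P(A) contains all subsets of A.
|P(A)| = 2^|A| = 2^8 = 256

256


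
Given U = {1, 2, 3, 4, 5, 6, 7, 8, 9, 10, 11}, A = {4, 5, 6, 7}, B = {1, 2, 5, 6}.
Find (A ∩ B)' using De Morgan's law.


U = {1, 2, 3, 4, 5, 6, 7, 8, 9, 10, 11}
A = {4, 5, 6, 7}, B = {1, 2, 5, 6}
A ∩ B = {5, 6}
(A ∩ B)' = U \ (A ∩ B) = {1, 2, 3, 4, 7, 8, 9, 10, 11}
Verification via A' ∪ B': A' = {1, 2, 3, 8, 9, 10, 11}, B' = {3, 4, 7, 8, 9, 10, 11}
A' ∪ B' = {1, 2, 3, 4, 7, 8, 9, 10, 11} ✓

{1, 2, 3, 4, 7, 8, 9, 10, 11}


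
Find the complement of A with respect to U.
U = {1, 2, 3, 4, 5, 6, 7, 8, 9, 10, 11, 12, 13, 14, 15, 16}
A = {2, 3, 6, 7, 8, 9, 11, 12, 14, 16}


Universal set U = {1, 2, 3, 4, 5, 6, 7, 8, 9, 10, 11, 12, 13, 14, 15, 16}
Set A = {2, 3, 6, 7, 8, 9, 11, 12, 14, 16}
A' = U \ A = elements in U but not in A
Checking each element of U:
1 (not in A, include), 2 (in A, exclude), 3 (in A, exclude), 4 (not in A, include), 5 (not in A, include), 6 (in A, exclude), 7 (in A, exclude), 8 (in A, exclude), 9 (in A, exclude), 10 (not in A, include), 11 (in A, exclude), 12 (in A, exclude), 13 (not in A, include), 14 (in A, exclude), 15 (not in A, include), 16 (in A, exclude)
A' = {1, 4, 5, 10, 13, 15}

{1, 4, 5, 10, 13, 15}


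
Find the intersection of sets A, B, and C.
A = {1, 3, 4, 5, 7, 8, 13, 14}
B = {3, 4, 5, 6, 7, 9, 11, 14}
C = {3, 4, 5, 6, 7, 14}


Set A = {1, 3, 4, 5, 7, 8, 13, 14}
Set B = {3, 4, 5, 6, 7, 9, 11, 14}
Set C = {3, 4, 5, 6, 7, 14}
First, A ∩ B = {3, 4, 5, 7, 14}
Then, (A ∩ B) ∩ C = {3, 4, 5, 7, 14}

{3, 4, 5, 7, 14}


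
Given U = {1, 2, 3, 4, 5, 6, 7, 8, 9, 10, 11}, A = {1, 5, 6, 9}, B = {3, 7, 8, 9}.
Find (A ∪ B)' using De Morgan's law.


U = {1, 2, 3, 4, 5, 6, 7, 8, 9, 10, 11}
A = {1, 5, 6, 9}, B = {3, 7, 8, 9}
A ∪ B = {1, 3, 5, 6, 7, 8, 9}
(A ∪ B)' = U \ (A ∪ B) = {2, 4, 10, 11}
Verification via A' ∩ B': A' = {2, 3, 4, 7, 8, 10, 11}, B' = {1, 2, 4, 5, 6, 10, 11}
A' ∩ B' = {2, 4, 10, 11} ✓

{2, 4, 10, 11}


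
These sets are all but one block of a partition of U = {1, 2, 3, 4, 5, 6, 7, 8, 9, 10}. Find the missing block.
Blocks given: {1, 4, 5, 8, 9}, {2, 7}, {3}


U = {1, 2, 3, 4, 5, 6, 7, 8, 9, 10}
Shown blocks: {1, 4, 5, 8, 9}, {2, 7}, {3}
A partition's blocks are pairwise disjoint and cover U, so the missing block = U \ (union of shown blocks).
Union of shown blocks: {1, 2, 3, 4, 5, 7, 8, 9}
Missing block = U \ (union) = {6, 10}

{6, 10}


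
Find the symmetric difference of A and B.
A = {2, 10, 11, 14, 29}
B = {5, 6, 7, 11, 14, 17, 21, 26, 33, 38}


Set A = {2, 10, 11, 14, 29}
Set B = {5, 6, 7, 11, 14, 17, 21, 26, 33, 38}
A △ B = (A \ B) ∪ (B \ A)
Elements in A but not B: {2, 10, 29}
Elements in B but not A: {5, 6, 7, 17, 21, 26, 33, 38}
A △ B = {2, 5, 6, 7, 10, 17, 21, 26, 29, 33, 38}

{2, 5, 6, 7, 10, 17, 21, 26, 29, 33, 38}


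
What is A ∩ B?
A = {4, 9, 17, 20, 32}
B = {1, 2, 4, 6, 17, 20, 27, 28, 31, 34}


Set A = {4, 9, 17, 20, 32}
Set B = {1, 2, 4, 6, 17, 20, 27, 28, 31, 34}
A ∩ B includes only elements in both sets.
Check each element of A against B:
4 ✓, 9 ✗, 17 ✓, 20 ✓, 32 ✗
A ∩ B = {4, 17, 20}

{4, 17, 20}


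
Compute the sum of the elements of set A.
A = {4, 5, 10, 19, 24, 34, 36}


Set A = {4, 5, 10, 19, 24, 34, 36}
Sum = 4 + 5 + 10 + 19 + 24 + 34 + 36 = 132

132


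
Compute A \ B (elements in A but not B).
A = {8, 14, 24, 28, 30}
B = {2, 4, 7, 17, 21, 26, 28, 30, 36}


Set A = {8, 14, 24, 28, 30}
Set B = {2, 4, 7, 17, 21, 26, 28, 30, 36}
A \ B includes elements in A that are not in B.
Check each element of A:
8 (not in B, keep), 14 (not in B, keep), 24 (not in B, keep), 28 (in B, remove), 30 (in B, remove)
A \ B = {8, 14, 24}

{8, 14, 24}


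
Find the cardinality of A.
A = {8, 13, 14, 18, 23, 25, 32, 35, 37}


Set A = {8, 13, 14, 18, 23, 25, 32, 35, 37}
Listing elements: 8, 13, 14, 18, 23, 25, 32, 35, 37
Counting: 9 elements
|A| = 9

9


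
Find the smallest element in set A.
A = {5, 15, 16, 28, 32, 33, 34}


Set A = {5, 15, 16, 28, 32, 33, 34}
Elements in ascending order: 5, 15, 16, 28, 32, 33, 34
The smallest element is 5.

5


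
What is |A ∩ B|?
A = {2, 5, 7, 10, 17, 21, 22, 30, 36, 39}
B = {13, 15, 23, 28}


Set A = {2, 5, 7, 10, 17, 21, 22, 30, 36, 39}
Set B = {13, 15, 23, 28}
A ∩ B = {}
|A ∩ B| = 0

0


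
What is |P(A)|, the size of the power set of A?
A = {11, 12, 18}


Set A = {11, 12, 18}
|A| = 3
The power set P(A) contains all subsets of A.
|P(A)| = 2^|A| = 2^3 = 8

8


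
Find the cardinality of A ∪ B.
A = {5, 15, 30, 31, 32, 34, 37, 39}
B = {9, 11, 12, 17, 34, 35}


Set A = {5, 15, 30, 31, 32, 34, 37, 39}, |A| = 8
Set B = {9, 11, 12, 17, 34, 35}, |B| = 6
A ∩ B = {34}, |A ∩ B| = 1
|A ∪ B| = |A| + |B| - |A ∩ B| = 8 + 6 - 1 = 13

13


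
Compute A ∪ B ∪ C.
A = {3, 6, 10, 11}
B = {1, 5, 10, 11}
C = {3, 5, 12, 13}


Set A = {3, 6, 10, 11}
Set B = {1, 5, 10, 11}
Set C = {3, 5, 12, 13}
First, A ∪ B = {1, 3, 5, 6, 10, 11}
Then, (A ∪ B) ∪ C = {1, 3, 5, 6, 10, 11, 12, 13}

{1, 3, 5, 6, 10, 11, 12, 13}


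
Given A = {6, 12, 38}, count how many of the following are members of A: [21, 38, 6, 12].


Set A = {6, 12, 38}
Candidates: [21, 38, 6, 12]
Check each candidate:
21 ∉ A, 38 ∈ A, 6 ∈ A, 12 ∈ A
Count of candidates in A: 3

3


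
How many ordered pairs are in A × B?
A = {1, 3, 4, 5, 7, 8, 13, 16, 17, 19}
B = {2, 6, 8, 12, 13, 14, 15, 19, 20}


Set A = {1, 3, 4, 5, 7, 8, 13, 16, 17, 19} has 10 elements.
Set B = {2, 6, 8, 12, 13, 14, 15, 19, 20} has 9 elements.
|A × B| = |A| × |B| = 10 × 9 = 90

90


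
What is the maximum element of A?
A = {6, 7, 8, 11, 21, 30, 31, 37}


Set A = {6, 7, 8, 11, 21, 30, 31, 37}
Elements in ascending order: 6, 7, 8, 11, 21, 30, 31, 37
The largest element is 37.

37


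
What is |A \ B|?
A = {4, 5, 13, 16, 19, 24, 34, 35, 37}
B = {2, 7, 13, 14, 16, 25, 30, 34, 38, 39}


Set A = {4, 5, 13, 16, 19, 24, 34, 35, 37}
Set B = {2, 7, 13, 14, 16, 25, 30, 34, 38, 39}
A \ B = {4, 5, 19, 24, 35, 37}
|A \ B| = 6

6


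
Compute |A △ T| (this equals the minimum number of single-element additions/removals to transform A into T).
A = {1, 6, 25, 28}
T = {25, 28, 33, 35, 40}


Set A = {1, 6, 25, 28}
Set T = {25, 28, 33, 35, 40}
Elements to remove from A (in A, not in T): {1, 6} → 2 removals
Elements to add to A (in T, not in A): {33, 35, 40} → 3 additions
Total edits = 2 + 3 = 5

5


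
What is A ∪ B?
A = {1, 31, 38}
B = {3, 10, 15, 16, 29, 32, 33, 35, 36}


Set A = {1, 31, 38}
Set B = {3, 10, 15, 16, 29, 32, 33, 35, 36}
A ∪ B includes all elements in either set.
Elements from A: {1, 31, 38}
Elements from B not already included: {3, 10, 15, 16, 29, 32, 33, 35, 36}
A ∪ B = {1, 3, 10, 15, 16, 29, 31, 32, 33, 35, 36, 38}

{1, 3, 10, 15, 16, 29, 31, 32, 33, 35, 36, 38}


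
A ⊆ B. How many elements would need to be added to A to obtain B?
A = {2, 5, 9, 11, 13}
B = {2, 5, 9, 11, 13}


Set A = {2, 5, 9, 11, 13}, |A| = 5
Set B = {2, 5, 9, 11, 13}, |B| = 5
Since A ⊆ B: B \ A = {}
|B| - |A| = 5 - 5 = 0

0


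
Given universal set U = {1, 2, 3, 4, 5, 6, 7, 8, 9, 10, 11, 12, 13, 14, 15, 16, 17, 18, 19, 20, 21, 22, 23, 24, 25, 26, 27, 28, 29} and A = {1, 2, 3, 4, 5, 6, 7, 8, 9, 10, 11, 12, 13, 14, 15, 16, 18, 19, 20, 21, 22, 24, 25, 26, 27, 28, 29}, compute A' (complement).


Universal set U = {1, 2, 3, 4, 5, 6, 7, 8, 9, 10, 11, 12, 13, 14, 15, 16, 17, 18, 19, 20, 21, 22, 23, 24, 25, 26, 27, 28, 29}
Set A = {1, 2, 3, 4, 5, 6, 7, 8, 9, 10, 11, 12, 13, 14, 15, 16, 18, 19, 20, 21, 22, 24, 25, 26, 27, 28, 29}
A' = U \ A = elements in U but not in A
Checking each element of U:
1 (in A, exclude), 2 (in A, exclude), 3 (in A, exclude), 4 (in A, exclude), 5 (in A, exclude), 6 (in A, exclude), 7 (in A, exclude), 8 (in A, exclude), 9 (in A, exclude), 10 (in A, exclude), 11 (in A, exclude), 12 (in A, exclude), 13 (in A, exclude), 14 (in A, exclude), 15 (in A, exclude), 16 (in A, exclude), 17 (not in A, include), 18 (in A, exclude), 19 (in A, exclude), 20 (in A, exclude), 21 (in A, exclude), 22 (in A, exclude), 23 (not in A, include), 24 (in A, exclude), 25 (in A, exclude), 26 (in A, exclude), 27 (in A, exclude), 28 (in A, exclude), 29 (in A, exclude)
A' = {17, 23}

{17, 23}


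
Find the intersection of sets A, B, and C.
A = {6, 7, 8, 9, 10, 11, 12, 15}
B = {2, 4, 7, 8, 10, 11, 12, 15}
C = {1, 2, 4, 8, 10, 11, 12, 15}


Set A = {6, 7, 8, 9, 10, 11, 12, 15}
Set B = {2, 4, 7, 8, 10, 11, 12, 15}
Set C = {1, 2, 4, 8, 10, 11, 12, 15}
First, A ∩ B = {7, 8, 10, 11, 12, 15}
Then, (A ∩ B) ∩ C = {8, 10, 11, 12, 15}

{8, 10, 11, 12, 15}


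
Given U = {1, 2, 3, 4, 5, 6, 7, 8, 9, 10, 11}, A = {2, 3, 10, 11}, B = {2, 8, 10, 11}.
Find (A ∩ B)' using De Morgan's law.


U = {1, 2, 3, 4, 5, 6, 7, 8, 9, 10, 11}
A = {2, 3, 10, 11}, B = {2, 8, 10, 11}
A ∩ B = {2, 10, 11}
(A ∩ B)' = U \ (A ∩ B) = {1, 3, 4, 5, 6, 7, 8, 9}
Verification via A' ∪ B': A' = {1, 4, 5, 6, 7, 8, 9}, B' = {1, 3, 4, 5, 6, 7, 9}
A' ∪ B' = {1, 3, 4, 5, 6, 7, 8, 9} ✓

{1, 3, 4, 5, 6, 7, 8, 9}


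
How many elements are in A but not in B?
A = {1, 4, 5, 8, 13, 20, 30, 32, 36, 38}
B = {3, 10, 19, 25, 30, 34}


Set A = {1, 4, 5, 8, 13, 20, 30, 32, 36, 38}
Set B = {3, 10, 19, 25, 30, 34}
A \ B = {1, 4, 5, 8, 13, 20, 32, 36, 38}
|A \ B| = 9

9


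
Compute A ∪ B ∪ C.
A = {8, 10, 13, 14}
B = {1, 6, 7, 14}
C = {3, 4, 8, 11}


Set A = {8, 10, 13, 14}
Set B = {1, 6, 7, 14}
Set C = {3, 4, 8, 11}
First, A ∪ B = {1, 6, 7, 8, 10, 13, 14}
Then, (A ∪ B) ∪ C = {1, 3, 4, 6, 7, 8, 10, 11, 13, 14}

{1, 3, 4, 6, 7, 8, 10, 11, 13, 14}


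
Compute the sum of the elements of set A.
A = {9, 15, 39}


Set A = {9, 15, 39}
Sum = 9 + 15 + 39 = 63

63


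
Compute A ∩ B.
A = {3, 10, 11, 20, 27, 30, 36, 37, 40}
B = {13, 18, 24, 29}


Set A = {3, 10, 11, 20, 27, 30, 36, 37, 40}
Set B = {13, 18, 24, 29}
A ∩ B includes only elements in both sets.
Check each element of A against B:
3 ✗, 10 ✗, 11 ✗, 20 ✗, 27 ✗, 30 ✗, 36 ✗, 37 ✗, 40 ✗
A ∩ B = {}

{}


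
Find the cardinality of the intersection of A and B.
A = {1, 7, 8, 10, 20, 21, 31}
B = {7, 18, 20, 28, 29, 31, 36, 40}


Set A = {1, 7, 8, 10, 20, 21, 31}
Set B = {7, 18, 20, 28, 29, 31, 36, 40}
A ∩ B = {7, 20, 31}
|A ∩ B| = 3

3


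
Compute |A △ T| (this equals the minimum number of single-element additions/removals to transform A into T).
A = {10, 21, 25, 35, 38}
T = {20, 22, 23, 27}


Set A = {10, 21, 25, 35, 38}
Set T = {20, 22, 23, 27}
Elements to remove from A (in A, not in T): {10, 21, 25, 35, 38} → 5 removals
Elements to add to A (in T, not in A): {20, 22, 23, 27} → 4 additions
Total edits = 5 + 4 = 9

9


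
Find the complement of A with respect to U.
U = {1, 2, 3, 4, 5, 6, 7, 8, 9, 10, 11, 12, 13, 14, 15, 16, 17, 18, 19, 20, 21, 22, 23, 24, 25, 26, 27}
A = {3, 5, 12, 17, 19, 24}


Universal set U = {1, 2, 3, 4, 5, 6, 7, 8, 9, 10, 11, 12, 13, 14, 15, 16, 17, 18, 19, 20, 21, 22, 23, 24, 25, 26, 27}
Set A = {3, 5, 12, 17, 19, 24}
A' = U \ A = elements in U but not in A
Checking each element of U:
1 (not in A, include), 2 (not in A, include), 3 (in A, exclude), 4 (not in A, include), 5 (in A, exclude), 6 (not in A, include), 7 (not in A, include), 8 (not in A, include), 9 (not in A, include), 10 (not in A, include), 11 (not in A, include), 12 (in A, exclude), 13 (not in A, include), 14 (not in A, include), 15 (not in A, include), 16 (not in A, include), 17 (in A, exclude), 18 (not in A, include), 19 (in A, exclude), 20 (not in A, include), 21 (not in A, include), 22 (not in A, include), 23 (not in A, include), 24 (in A, exclude), 25 (not in A, include), 26 (not in A, include), 27 (not in A, include)
A' = {1, 2, 4, 6, 7, 8, 9, 10, 11, 13, 14, 15, 16, 18, 20, 21, 22, 23, 25, 26, 27}

{1, 2, 4, 6, 7, 8, 9, 10, 11, 13, 14, 15, 16, 18, 20, 21, 22, 23, 25, 26, 27}


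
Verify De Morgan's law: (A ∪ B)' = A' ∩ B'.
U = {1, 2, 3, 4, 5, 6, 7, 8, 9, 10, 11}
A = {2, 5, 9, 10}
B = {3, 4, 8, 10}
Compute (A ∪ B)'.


U = {1, 2, 3, 4, 5, 6, 7, 8, 9, 10, 11}
A = {2, 5, 9, 10}, B = {3, 4, 8, 10}
A ∪ B = {2, 3, 4, 5, 8, 9, 10}
(A ∪ B)' = U \ (A ∪ B) = {1, 6, 7, 11}
Verification via A' ∩ B': A' = {1, 3, 4, 6, 7, 8, 11}, B' = {1, 2, 5, 6, 7, 9, 11}
A' ∩ B' = {1, 6, 7, 11} ✓

{1, 6, 7, 11}


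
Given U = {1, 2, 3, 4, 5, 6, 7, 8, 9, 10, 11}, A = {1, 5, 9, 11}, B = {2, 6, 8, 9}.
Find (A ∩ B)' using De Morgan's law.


U = {1, 2, 3, 4, 5, 6, 7, 8, 9, 10, 11}
A = {1, 5, 9, 11}, B = {2, 6, 8, 9}
A ∩ B = {9}
(A ∩ B)' = U \ (A ∩ B) = {1, 2, 3, 4, 5, 6, 7, 8, 10, 11}
Verification via A' ∪ B': A' = {2, 3, 4, 6, 7, 8, 10}, B' = {1, 3, 4, 5, 7, 10, 11}
A' ∪ B' = {1, 2, 3, 4, 5, 6, 7, 8, 10, 11} ✓

{1, 2, 3, 4, 5, 6, 7, 8, 10, 11}


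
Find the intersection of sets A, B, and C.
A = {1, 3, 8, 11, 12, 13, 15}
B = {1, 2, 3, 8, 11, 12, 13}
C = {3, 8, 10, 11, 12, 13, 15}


Set A = {1, 3, 8, 11, 12, 13, 15}
Set B = {1, 2, 3, 8, 11, 12, 13}
Set C = {3, 8, 10, 11, 12, 13, 15}
First, A ∩ B = {1, 3, 8, 11, 12, 13}
Then, (A ∩ B) ∩ C = {3, 8, 11, 12, 13}

{3, 8, 11, 12, 13}


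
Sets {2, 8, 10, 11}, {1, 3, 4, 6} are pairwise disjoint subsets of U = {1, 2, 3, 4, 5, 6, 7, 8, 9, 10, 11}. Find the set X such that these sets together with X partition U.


U = {1, 2, 3, 4, 5, 6, 7, 8, 9, 10, 11}
Shown blocks: {2, 8, 10, 11}, {1, 3, 4, 6}
A partition's blocks are pairwise disjoint and cover U, so the missing block = U \ (union of shown blocks).
Union of shown blocks: {1, 2, 3, 4, 6, 8, 10, 11}
Missing block = U \ (union) = {5, 7, 9}

{5, 7, 9}


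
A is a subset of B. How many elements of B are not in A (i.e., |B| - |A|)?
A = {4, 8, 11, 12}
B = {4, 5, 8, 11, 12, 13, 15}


Set A = {4, 8, 11, 12}, |A| = 4
Set B = {4, 5, 8, 11, 12, 13, 15}, |B| = 7
Since A ⊆ B: B \ A = {5, 13, 15}
|B| - |A| = 7 - 4 = 3

3


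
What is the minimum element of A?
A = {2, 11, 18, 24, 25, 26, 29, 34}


Set A = {2, 11, 18, 24, 25, 26, 29, 34}
Elements in ascending order: 2, 11, 18, 24, 25, 26, 29, 34
The smallest element is 2.

2


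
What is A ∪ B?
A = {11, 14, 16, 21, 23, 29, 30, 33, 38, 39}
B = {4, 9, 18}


Set A = {11, 14, 16, 21, 23, 29, 30, 33, 38, 39}
Set B = {4, 9, 18}
A ∪ B includes all elements in either set.
Elements from A: {11, 14, 16, 21, 23, 29, 30, 33, 38, 39}
Elements from B not already included: {4, 9, 18}
A ∪ B = {4, 9, 11, 14, 16, 18, 21, 23, 29, 30, 33, 38, 39}

{4, 9, 11, 14, 16, 18, 21, 23, 29, 30, 33, 38, 39}


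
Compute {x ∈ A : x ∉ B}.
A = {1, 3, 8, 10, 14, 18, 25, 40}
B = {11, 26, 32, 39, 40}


Set A = {1, 3, 8, 10, 14, 18, 25, 40}
Set B = {11, 26, 32, 39, 40}
Check each element of A against B:
1 ∉ B (include), 3 ∉ B (include), 8 ∉ B (include), 10 ∉ B (include), 14 ∉ B (include), 18 ∉ B (include), 25 ∉ B (include), 40 ∈ B
Elements of A not in B: {1, 3, 8, 10, 14, 18, 25}

{1, 3, 8, 10, 14, 18, 25}


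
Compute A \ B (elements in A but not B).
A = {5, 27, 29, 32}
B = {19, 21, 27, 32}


Set A = {5, 27, 29, 32}
Set B = {19, 21, 27, 32}
A \ B includes elements in A that are not in B.
Check each element of A:
5 (not in B, keep), 27 (in B, remove), 29 (not in B, keep), 32 (in B, remove)
A \ B = {5, 29}

{5, 29}


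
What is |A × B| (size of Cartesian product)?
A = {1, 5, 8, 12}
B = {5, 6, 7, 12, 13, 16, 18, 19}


Set A = {1, 5, 8, 12} has 4 elements.
Set B = {5, 6, 7, 12, 13, 16, 18, 19} has 8 elements.
|A × B| = |A| × |B| = 4 × 8 = 32

32


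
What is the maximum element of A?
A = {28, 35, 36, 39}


Set A = {28, 35, 36, 39}
Elements in ascending order: 28, 35, 36, 39
The largest element is 39.

39


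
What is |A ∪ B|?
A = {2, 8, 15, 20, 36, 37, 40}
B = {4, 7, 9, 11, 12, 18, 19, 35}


Set A = {2, 8, 15, 20, 36, 37, 40}, |A| = 7
Set B = {4, 7, 9, 11, 12, 18, 19, 35}, |B| = 8
A ∩ B = {}, |A ∩ B| = 0
|A ∪ B| = |A| + |B| - |A ∩ B| = 7 + 8 - 0 = 15

15


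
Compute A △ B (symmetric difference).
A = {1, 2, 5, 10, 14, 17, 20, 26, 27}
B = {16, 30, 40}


Set A = {1, 2, 5, 10, 14, 17, 20, 26, 27}
Set B = {16, 30, 40}
A △ B = (A \ B) ∪ (B \ A)
Elements in A but not B: {1, 2, 5, 10, 14, 17, 20, 26, 27}
Elements in B but not A: {16, 30, 40}
A △ B = {1, 2, 5, 10, 14, 16, 17, 20, 26, 27, 30, 40}

{1, 2, 5, 10, 14, 16, 17, 20, 26, 27, 30, 40}


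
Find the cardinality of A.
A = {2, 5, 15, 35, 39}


Set A = {2, 5, 15, 35, 39}
Listing elements: 2, 5, 15, 35, 39
Counting: 5 elements
|A| = 5

5


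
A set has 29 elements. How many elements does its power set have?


The set has 29 elements.
The power set contains all possible subsets.
|P(A)| = 2^|A| = 2^29 = 536870912

536870912


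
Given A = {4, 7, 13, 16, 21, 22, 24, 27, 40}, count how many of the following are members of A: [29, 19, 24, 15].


Set A = {4, 7, 13, 16, 21, 22, 24, 27, 40}
Candidates: [29, 19, 24, 15]
Check each candidate:
29 ∉ A, 19 ∉ A, 24 ∈ A, 15 ∉ A
Count of candidates in A: 1

1


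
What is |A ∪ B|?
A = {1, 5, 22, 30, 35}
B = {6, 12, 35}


Set A = {1, 5, 22, 30, 35}, |A| = 5
Set B = {6, 12, 35}, |B| = 3
A ∩ B = {35}, |A ∩ B| = 1
|A ∪ B| = |A| + |B| - |A ∩ B| = 5 + 3 - 1 = 7

7


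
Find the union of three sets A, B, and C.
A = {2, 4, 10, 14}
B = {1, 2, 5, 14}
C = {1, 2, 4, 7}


Set A = {2, 4, 10, 14}
Set B = {1, 2, 5, 14}
Set C = {1, 2, 4, 7}
First, A ∪ B = {1, 2, 4, 5, 10, 14}
Then, (A ∪ B) ∪ C = {1, 2, 4, 5, 7, 10, 14}

{1, 2, 4, 5, 7, 10, 14}


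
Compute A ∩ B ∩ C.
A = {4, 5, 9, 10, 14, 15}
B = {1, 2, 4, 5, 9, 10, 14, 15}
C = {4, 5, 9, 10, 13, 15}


Set A = {4, 5, 9, 10, 14, 15}
Set B = {1, 2, 4, 5, 9, 10, 14, 15}
Set C = {4, 5, 9, 10, 13, 15}
First, A ∩ B = {4, 5, 9, 10, 14, 15}
Then, (A ∩ B) ∩ C = {4, 5, 9, 10, 15}

{4, 5, 9, 10, 15}


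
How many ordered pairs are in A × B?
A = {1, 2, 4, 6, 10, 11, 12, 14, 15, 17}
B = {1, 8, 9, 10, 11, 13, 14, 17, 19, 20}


Set A = {1, 2, 4, 6, 10, 11, 12, 14, 15, 17} has 10 elements.
Set B = {1, 8, 9, 10, 11, 13, 14, 17, 19, 20} has 10 elements.
|A × B| = |A| × |B| = 10 × 10 = 100

100


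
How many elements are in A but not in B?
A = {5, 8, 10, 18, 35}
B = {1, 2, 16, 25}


Set A = {5, 8, 10, 18, 35}
Set B = {1, 2, 16, 25}
A \ B = {5, 8, 10, 18, 35}
|A \ B| = 5

5


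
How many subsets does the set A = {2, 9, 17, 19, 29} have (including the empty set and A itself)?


Set A = {2, 9, 17, 19, 29}
|A| = 5
The power set P(A) contains all subsets of A.
|P(A)| = 2^|A| = 2^5 = 32

32


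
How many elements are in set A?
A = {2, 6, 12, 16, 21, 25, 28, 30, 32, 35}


Set A = {2, 6, 12, 16, 21, 25, 28, 30, 32, 35}
Listing elements: 2, 6, 12, 16, 21, 25, 28, 30, 32, 35
Counting: 10 elements
|A| = 10

10


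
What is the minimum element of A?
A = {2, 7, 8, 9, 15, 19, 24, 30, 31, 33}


Set A = {2, 7, 8, 9, 15, 19, 24, 30, 31, 33}
Elements in ascending order: 2, 7, 8, 9, 15, 19, 24, 30, 31, 33
The smallest element is 2.

2


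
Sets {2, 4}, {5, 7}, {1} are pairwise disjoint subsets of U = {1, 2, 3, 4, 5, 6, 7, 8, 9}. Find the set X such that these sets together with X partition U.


U = {1, 2, 3, 4, 5, 6, 7, 8, 9}
Shown blocks: {2, 4}, {5, 7}, {1}
A partition's blocks are pairwise disjoint and cover U, so the missing block = U \ (union of shown blocks).
Union of shown blocks: {1, 2, 4, 5, 7}
Missing block = U \ (union) = {3, 6, 8, 9}

{3, 6, 8, 9}


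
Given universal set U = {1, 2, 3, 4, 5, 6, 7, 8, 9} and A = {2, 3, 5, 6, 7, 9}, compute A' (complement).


Universal set U = {1, 2, 3, 4, 5, 6, 7, 8, 9}
Set A = {2, 3, 5, 6, 7, 9}
A' = U \ A = elements in U but not in A
Checking each element of U:
1 (not in A, include), 2 (in A, exclude), 3 (in A, exclude), 4 (not in A, include), 5 (in A, exclude), 6 (in A, exclude), 7 (in A, exclude), 8 (not in A, include), 9 (in A, exclude)
A' = {1, 4, 8}

{1, 4, 8}


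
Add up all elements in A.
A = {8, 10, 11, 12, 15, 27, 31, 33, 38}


Set A = {8, 10, 11, 12, 15, 27, 31, 33, 38}
Sum = 8 + 10 + 11 + 12 + 15 + 27 + 31 + 33 + 38 = 185

185


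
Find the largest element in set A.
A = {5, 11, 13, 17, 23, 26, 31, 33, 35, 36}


Set A = {5, 11, 13, 17, 23, 26, 31, 33, 35, 36}
Elements in ascending order: 5, 11, 13, 17, 23, 26, 31, 33, 35, 36
The largest element is 36.

36


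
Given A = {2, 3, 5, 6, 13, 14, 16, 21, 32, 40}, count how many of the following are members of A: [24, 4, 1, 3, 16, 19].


Set A = {2, 3, 5, 6, 13, 14, 16, 21, 32, 40}
Candidates: [24, 4, 1, 3, 16, 19]
Check each candidate:
24 ∉ A, 4 ∉ A, 1 ∉ A, 3 ∈ A, 16 ∈ A, 19 ∉ A
Count of candidates in A: 2

2


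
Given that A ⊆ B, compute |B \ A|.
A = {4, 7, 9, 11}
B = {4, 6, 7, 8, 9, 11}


Set A = {4, 7, 9, 11}, |A| = 4
Set B = {4, 6, 7, 8, 9, 11}, |B| = 6
Since A ⊆ B: B \ A = {6, 8}
|B| - |A| = 6 - 4 = 2

2


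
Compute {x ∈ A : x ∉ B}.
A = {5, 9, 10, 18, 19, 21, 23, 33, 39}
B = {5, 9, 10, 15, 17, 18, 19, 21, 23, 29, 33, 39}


Set A = {5, 9, 10, 18, 19, 21, 23, 33, 39}
Set B = {5, 9, 10, 15, 17, 18, 19, 21, 23, 29, 33, 39}
Check each element of A against B:
5 ∈ B, 9 ∈ B, 10 ∈ B, 18 ∈ B, 19 ∈ B, 21 ∈ B, 23 ∈ B, 33 ∈ B, 39 ∈ B
Elements of A not in B: {}

{}


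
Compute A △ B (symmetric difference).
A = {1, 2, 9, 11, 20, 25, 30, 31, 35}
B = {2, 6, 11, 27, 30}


Set A = {1, 2, 9, 11, 20, 25, 30, 31, 35}
Set B = {2, 6, 11, 27, 30}
A △ B = (A \ B) ∪ (B \ A)
Elements in A but not B: {1, 9, 20, 25, 31, 35}
Elements in B but not A: {6, 27}
A △ B = {1, 6, 9, 20, 25, 27, 31, 35}

{1, 6, 9, 20, 25, 27, 31, 35}


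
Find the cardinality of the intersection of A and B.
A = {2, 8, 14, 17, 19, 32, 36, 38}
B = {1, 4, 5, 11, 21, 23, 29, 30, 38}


Set A = {2, 8, 14, 17, 19, 32, 36, 38}
Set B = {1, 4, 5, 11, 21, 23, 29, 30, 38}
A ∩ B = {38}
|A ∩ B| = 1

1


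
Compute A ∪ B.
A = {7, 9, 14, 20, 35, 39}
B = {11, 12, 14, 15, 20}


Set A = {7, 9, 14, 20, 35, 39}
Set B = {11, 12, 14, 15, 20}
A ∪ B includes all elements in either set.
Elements from A: {7, 9, 14, 20, 35, 39}
Elements from B not already included: {11, 12, 15}
A ∪ B = {7, 9, 11, 12, 14, 15, 20, 35, 39}

{7, 9, 11, 12, 14, 15, 20, 35, 39}


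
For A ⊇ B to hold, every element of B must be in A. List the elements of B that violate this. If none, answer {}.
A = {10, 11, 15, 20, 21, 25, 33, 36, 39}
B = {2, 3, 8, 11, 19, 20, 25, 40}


Set A = {10, 11, 15, 20, 21, 25, 33, 36, 39}
Set B = {2, 3, 8, 11, 19, 20, 25, 40}
Check each element of B against A:
2 ∉ A (include), 3 ∉ A (include), 8 ∉ A (include), 11 ∈ A, 19 ∉ A (include), 20 ∈ A, 25 ∈ A, 40 ∉ A (include)
Elements of B not in A: {2, 3, 8, 19, 40}

{2, 3, 8, 19, 40}


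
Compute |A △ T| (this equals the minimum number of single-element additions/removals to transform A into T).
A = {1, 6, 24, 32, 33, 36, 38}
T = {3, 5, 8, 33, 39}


Set A = {1, 6, 24, 32, 33, 36, 38}
Set T = {3, 5, 8, 33, 39}
Elements to remove from A (in A, not in T): {1, 6, 24, 32, 36, 38} → 6 removals
Elements to add to A (in T, not in A): {3, 5, 8, 39} → 4 additions
Total edits = 6 + 4 = 10

10


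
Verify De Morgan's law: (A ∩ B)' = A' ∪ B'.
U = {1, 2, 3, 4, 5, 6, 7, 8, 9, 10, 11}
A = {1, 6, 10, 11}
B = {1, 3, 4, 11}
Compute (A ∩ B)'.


U = {1, 2, 3, 4, 5, 6, 7, 8, 9, 10, 11}
A = {1, 6, 10, 11}, B = {1, 3, 4, 11}
A ∩ B = {1, 11}
(A ∩ B)' = U \ (A ∩ B) = {2, 3, 4, 5, 6, 7, 8, 9, 10}
Verification via A' ∪ B': A' = {2, 3, 4, 5, 7, 8, 9}, B' = {2, 5, 6, 7, 8, 9, 10}
A' ∪ B' = {2, 3, 4, 5, 6, 7, 8, 9, 10} ✓

{2, 3, 4, 5, 6, 7, 8, 9, 10}


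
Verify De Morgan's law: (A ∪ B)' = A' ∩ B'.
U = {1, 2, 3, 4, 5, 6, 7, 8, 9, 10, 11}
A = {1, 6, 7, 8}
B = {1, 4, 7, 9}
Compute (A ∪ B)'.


U = {1, 2, 3, 4, 5, 6, 7, 8, 9, 10, 11}
A = {1, 6, 7, 8}, B = {1, 4, 7, 9}
A ∪ B = {1, 4, 6, 7, 8, 9}
(A ∪ B)' = U \ (A ∪ B) = {2, 3, 5, 10, 11}
Verification via A' ∩ B': A' = {2, 3, 4, 5, 9, 10, 11}, B' = {2, 3, 5, 6, 8, 10, 11}
A' ∩ B' = {2, 3, 5, 10, 11} ✓

{2, 3, 5, 10, 11}


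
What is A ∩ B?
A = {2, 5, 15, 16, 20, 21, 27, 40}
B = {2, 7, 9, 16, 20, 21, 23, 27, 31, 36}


Set A = {2, 5, 15, 16, 20, 21, 27, 40}
Set B = {2, 7, 9, 16, 20, 21, 23, 27, 31, 36}
A ∩ B includes only elements in both sets.
Check each element of A against B:
2 ✓, 5 ✗, 15 ✗, 16 ✓, 20 ✓, 21 ✓, 27 ✓, 40 ✗
A ∩ B = {2, 16, 20, 21, 27}

{2, 16, 20, 21, 27}


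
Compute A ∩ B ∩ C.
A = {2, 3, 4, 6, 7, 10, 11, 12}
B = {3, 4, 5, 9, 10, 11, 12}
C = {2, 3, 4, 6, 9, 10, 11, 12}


Set A = {2, 3, 4, 6, 7, 10, 11, 12}
Set B = {3, 4, 5, 9, 10, 11, 12}
Set C = {2, 3, 4, 6, 9, 10, 11, 12}
First, A ∩ B = {3, 4, 10, 11, 12}
Then, (A ∩ B) ∩ C = {3, 4, 10, 11, 12}

{3, 4, 10, 11, 12}


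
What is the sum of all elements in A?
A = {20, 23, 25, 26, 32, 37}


Set A = {20, 23, 25, 26, 32, 37}
Sum = 20 + 23 + 25 + 26 + 32 + 37 = 163

163


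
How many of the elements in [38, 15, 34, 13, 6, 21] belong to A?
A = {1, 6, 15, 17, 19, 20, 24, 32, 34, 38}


Set A = {1, 6, 15, 17, 19, 20, 24, 32, 34, 38}
Candidates: [38, 15, 34, 13, 6, 21]
Check each candidate:
38 ∈ A, 15 ∈ A, 34 ∈ A, 13 ∉ A, 6 ∈ A, 21 ∉ A
Count of candidates in A: 4

4


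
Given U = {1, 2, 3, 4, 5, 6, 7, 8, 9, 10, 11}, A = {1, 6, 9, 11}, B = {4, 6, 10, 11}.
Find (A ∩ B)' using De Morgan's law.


U = {1, 2, 3, 4, 5, 6, 7, 8, 9, 10, 11}
A = {1, 6, 9, 11}, B = {4, 6, 10, 11}
A ∩ B = {6, 11}
(A ∩ B)' = U \ (A ∩ B) = {1, 2, 3, 4, 5, 7, 8, 9, 10}
Verification via A' ∪ B': A' = {2, 3, 4, 5, 7, 8, 10}, B' = {1, 2, 3, 5, 7, 8, 9}
A' ∪ B' = {1, 2, 3, 4, 5, 7, 8, 9, 10} ✓

{1, 2, 3, 4, 5, 7, 8, 9, 10}


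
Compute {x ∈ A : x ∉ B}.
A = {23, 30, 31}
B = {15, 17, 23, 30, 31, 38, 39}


Set A = {23, 30, 31}
Set B = {15, 17, 23, 30, 31, 38, 39}
Check each element of A against B:
23 ∈ B, 30 ∈ B, 31 ∈ B
Elements of A not in B: {}

{}


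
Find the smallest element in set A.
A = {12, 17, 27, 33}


Set A = {12, 17, 27, 33}
Elements in ascending order: 12, 17, 27, 33
The smallest element is 12.

12


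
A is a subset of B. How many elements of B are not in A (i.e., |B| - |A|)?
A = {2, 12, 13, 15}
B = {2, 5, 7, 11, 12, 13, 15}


Set A = {2, 12, 13, 15}, |A| = 4
Set B = {2, 5, 7, 11, 12, 13, 15}, |B| = 7
Since A ⊆ B: B \ A = {5, 7, 11}
|B| - |A| = 7 - 4 = 3

3


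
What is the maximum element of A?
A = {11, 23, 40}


Set A = {11, 23, 40}
Elements in ascending order: 11, 23, 40
The largest element is 40.

40


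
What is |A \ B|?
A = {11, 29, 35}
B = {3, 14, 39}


Set A = {11, 29, 35}
Set B = {3, 14, 39}
A \ B = {11, 29, 35}
|A \ B| = 3

3


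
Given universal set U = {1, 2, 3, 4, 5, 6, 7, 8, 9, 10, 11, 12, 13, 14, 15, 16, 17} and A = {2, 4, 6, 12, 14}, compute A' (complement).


Universal set U = {1, 2, 3, 4, 5, 6, 7, 8, 9, 10, 11, 12, 13, 14, 15, 16, 17}
Set A = {2, 4, 6, 12, 14}
A' = U \ A = elements in U but not in A
Checking each element of U:
1 (not in A, include), 2 (in A, exclude), 3 (not in A, include), 4 (in A, exclude), 5 (not in A, include), 6 (in A, exclude), 7 (not in A, include), 8 (not in A, include), 9 (not in A, include), 10 (not in A, include), 11 (not in A, include), 12 (in A, exclude), 13 (not in A, include), 14 (in A, exclude), 15 (not in A, include), 16 (not in A, include), 17 (not in A, include)
A' = {1, 3, 5, 7, 8, 9, 10, 11, 13, 15, 16, 17}

{1, 3, 5, 7, 8, 9, 10, 11, 13, 15, 16, 17}


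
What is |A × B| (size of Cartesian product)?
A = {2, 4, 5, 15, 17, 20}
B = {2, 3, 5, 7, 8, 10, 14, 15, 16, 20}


Set A = {2, 4, 5, 15, 17, 20} has 6 elements.
Set B = {2, 3, 5, 7, 8, 10, 14, 15, 16, 20} has 10 elements.
|A × B| = |A| × |B| = 6 × 10 = 60

60


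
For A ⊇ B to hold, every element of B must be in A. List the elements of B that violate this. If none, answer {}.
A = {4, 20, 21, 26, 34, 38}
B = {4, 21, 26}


Set A = {4, 20, 21, 26, 34, 38}
Set B = {4, 21, 26}
Check each element of B against A:
4 ∈ A, 21 ∈ A, 26 ∈ A
Elements of B not in A: {}

{}


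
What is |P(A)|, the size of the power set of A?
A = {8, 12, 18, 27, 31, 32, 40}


Set A = {8, 12, 18, 27, 31, 32, 40}
|A| = 7
The power set P(A) contains all subsets of A.
|P(A)| = 2^|A| = 2^7 = 128

128


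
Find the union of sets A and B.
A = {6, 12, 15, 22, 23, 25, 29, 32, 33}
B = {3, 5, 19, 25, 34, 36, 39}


Set A = {6, 12, 15, 22, 23, 25, 29, 32, 33}
Set B = {3, 5, 19, 25, 34, 36, 39}
A ∪ B includes all elements in either set.
Elements from A: {6, 12, 15, 22, 23, 25, 29, 32, 33}
Elements from B not already included: {3, 5, 19, 34, 36, 39}
A ∪ B = {3, 5, 6, 12, 15, 19, 22, 23, 25, 29, 32, 33, 34, 36, 39}

{3, 5, 6, 12, 15, 19, 22, 23, 25, 29, 32, 33, 34, 36, 39}


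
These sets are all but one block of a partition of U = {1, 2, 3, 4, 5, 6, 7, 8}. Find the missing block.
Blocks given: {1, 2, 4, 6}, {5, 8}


U = {1, 2, 3, 4, 5, 6, 7, 8}
Shown blocks: {1, 2, 4, 6}, {5, 8}
A partition's blocks are pairwise disjoint and cover U, so the missing block = U \ (union of shown blocks).
Union of shown blocks: {1, 2, 4, 5, 6, 8}
Missing block = U \ (union) = {3, 7}

{3, 7}


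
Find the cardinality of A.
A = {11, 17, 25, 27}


Set A = {11, 17, 25, 27}
Listing elements: 11, 17, 25, 27
Counting: 4 elements
|A| = 4

4


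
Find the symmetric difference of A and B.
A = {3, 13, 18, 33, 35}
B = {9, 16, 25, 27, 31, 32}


Set A = {3, 13, 18, 33, 35}
Set B = {9, 16, 25, 27, 31, 32}
A △ B = (A \ B) ∪ (B \ A)
Elements in A but not B: {3, 13, 18, 33, 35}
Elements in B but not A: {9, 16, 25, 27, 31, 32}
A △ B = {3, 9, 13, 16, 18, 25, 27, 31, 32, 33, 35}

{3, 9, 13, 16, 18, 25, 27, 31, 32, 33, 35}


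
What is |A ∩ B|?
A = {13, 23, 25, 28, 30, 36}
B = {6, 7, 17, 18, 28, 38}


Set A = {13, 23, 25, 28, 30, 36}
Set B = {6, 7, 17, 18, 28, 38}
A ∩ B = {28}
|A ∩ B| = 1

1


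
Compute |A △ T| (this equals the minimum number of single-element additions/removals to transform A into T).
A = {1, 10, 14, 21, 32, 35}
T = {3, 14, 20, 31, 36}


Set A = {1, 10, 14, 21, 32, 35}
Set T = {3, 14, 20, 31, 36}
Elements to remove from A (in A, not in T): {1, 10, 21, 32, 35} → 5 removals
Elements to add to A (in T, not in A): {3, 20, 31, 36} → 4 additions
Total edits = 5 + 4 = 9

9


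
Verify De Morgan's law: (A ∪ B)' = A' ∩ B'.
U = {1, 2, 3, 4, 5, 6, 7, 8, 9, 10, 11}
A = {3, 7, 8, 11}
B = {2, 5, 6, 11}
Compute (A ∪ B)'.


U = {1, 2, 3, 4, 5, 6, 7, 8, 9, 10, 11}
A = {3, 7, 8, 11}, B = {2, 5, 6, 11}
A ∪ B = {2, 3, 5, 6, 7, 8, 11}
(A ∪ B)' = U \ (A ∪ B) = {1, 4, 9, 10}
Verification via A' ∩ B': A' = {1, 2, 4, 5, 6, 9, 10}, B' = {1, 3, 4, 7, 8, 9, 10}
A' ∩ B' = {1, 4, 9, 10} ✓

{1, 4, 9, 10}


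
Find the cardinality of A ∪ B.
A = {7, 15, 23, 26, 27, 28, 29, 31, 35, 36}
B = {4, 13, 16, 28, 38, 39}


Set A = {7, 15, 23, 26, 27, 28, 29, 31, 35, 36}, |A| = 10
Set B = {4, 13, 16, 28, 38, 39}, |B| = 6
A ∩ B = {28}, |A ∩ B| = 1
|A ∪ B| = |A| + |B| - |A ∩ B| = 10 + 6 - 1 = 15

15


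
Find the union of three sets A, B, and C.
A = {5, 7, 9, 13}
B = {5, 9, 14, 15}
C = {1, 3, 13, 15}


Set A = {5, 7, 9, 13}
Set B = {5, 9, 14, 15}
Set C = {1, 3, 13, 15}
First, A ∪ B = {5, 7, 9, 13, 14, 15}
Then, (A ∪ B) ∪ C = {1, 3, 5, 7, 9, 13, 14, 15}

{1, 3, 5, 7, 9, 13, 14, 15}


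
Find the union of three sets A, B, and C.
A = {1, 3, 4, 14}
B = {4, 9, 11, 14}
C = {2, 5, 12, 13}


Set A = {1, 3, 4, 14}
Set B = {4, 9, 11, 14}
Set C = {2, 5, 12, 13}
First, A ∪ B = {1, 3, 4, 9, 11, 14}
Then, (A ∪ B) ∪ C = {1, 2, 3, 4, 5, 9, 11, 12, 13, 14}

{1, 2, 3, 4, 5, 9, 11, 12, 13, 14}


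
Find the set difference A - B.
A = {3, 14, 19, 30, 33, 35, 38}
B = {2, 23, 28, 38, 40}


Set A = {3, 14, 19, 30, 33, 35, 38}
Set B = {2, 23, 28, 38, 40}
A \ B includes elements in A that are not in B.
Check each element of A:
3 (not in B, keep), 14 (not in B, keep), 19 (not in B, keep), 30 (not in B, keep), 33 (not in B, keep), 35 (not in B, keep), 38 (in B, remove)
A \ B = {3, 14, 19, 30, 33, 35}

{3, 14, 19, 30, 33, 35}
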